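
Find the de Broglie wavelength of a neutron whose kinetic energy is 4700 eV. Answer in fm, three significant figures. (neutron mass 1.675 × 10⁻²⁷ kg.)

λ = 417 fm

KE = 4700 eV = 7.529 × 10⁻¹⁶ J.
p = √(2mKE) = √(2 × 1.675 × 10⁻²⁷ × 7.529 × 10⁻¹⁶) = 1.588 × 10⁻²¹ kg·m/s.
λ = h/p = 6.626 × 10⁻³⁴ / 1.588 × 10⁻²¹ = 4.17 × 10⁻¹³ m = 417 fm.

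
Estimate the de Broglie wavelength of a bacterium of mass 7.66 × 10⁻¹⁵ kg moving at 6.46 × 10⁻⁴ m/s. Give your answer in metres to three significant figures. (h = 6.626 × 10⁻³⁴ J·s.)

p = mv = 7.66 × 10⁻¹⁵ × 6.46 × 10⁻⁴ = 4.948 × 10⁻¹⁸ kg·m/s.
λ = h/p = 6.626 × 10⁻³⁴ / 4.948 × 10⁻¹⁸ = 1.34 × 10⁻¹⁶ m.

λ = 1.34 × 10⁻¹⁶ m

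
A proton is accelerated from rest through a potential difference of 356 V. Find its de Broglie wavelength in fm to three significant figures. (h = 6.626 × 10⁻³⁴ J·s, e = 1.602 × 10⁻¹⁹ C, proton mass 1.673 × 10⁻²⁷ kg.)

KE = eV = 1.602 × 10⁻¹⁹ × 356.0 = 5.703 × 10⁻¹⁷ J.
p = √(2mKE) = √(2 × 1.673 × 10⁻²⁷ × 5.703 × 10⁻¹⁷) = 4.368 × 10⁻²² kg·m/s.
λ = h/p = 6.626 × 10⁻³⁴ / 4.368 × 10⁻²² = 1.52 × 10⁻¹² m = 1520 fm.

λ = 1520 fm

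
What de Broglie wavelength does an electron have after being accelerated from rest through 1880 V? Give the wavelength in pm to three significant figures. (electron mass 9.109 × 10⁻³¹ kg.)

KE = eV = 1.602 × 10⁻¹⁹ × 1880 = 3.012 × 10⁻¹⁶ J.
p = √(2mKE) = √(2 × 9.109 × 10⁻³¹ × 3.012 × 10⁻¹⁶) = 2.342 × 10⁻²³ kg·m/s.
λ = h/p = 6.626 × 10⁻³⁴ / 2.342 × 10⁻²³ = 2.83 × 10⁻¹¹ m = 28.3 pm.

λ = 28.3 pm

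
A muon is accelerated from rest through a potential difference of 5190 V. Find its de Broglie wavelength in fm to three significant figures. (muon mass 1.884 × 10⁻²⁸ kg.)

λ = 1180 fm

KE = eV = 1.602 × 10⁻¹⁹ × 5190 = 8.314 × 10⁻¹⁶ J.
p = √(2mKE) = √(2 × 1.884 × 10⁻²⁸ × 8.314 × 10⁻¹⁶) = 5.597 × 10⁻²² kg·m/s.
λ = h/p = 6.626 × 10⁻³⁴ / 5.597 × 10⁻²² = 1.18 × 10⁻¹² m = 1180 fm.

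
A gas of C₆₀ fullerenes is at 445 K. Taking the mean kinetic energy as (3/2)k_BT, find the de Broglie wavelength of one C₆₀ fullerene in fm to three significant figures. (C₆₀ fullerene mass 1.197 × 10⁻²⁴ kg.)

KE = (3/2)k_BT = 1.5 × 1.381 × 10⁻²³ × 445 = 9.218 × 10⁻²¹ J.
p = √(2mKE) = √(2 × 1.197 × 10⁻²⁴ × 9.218 × 10⁻²¹) = 1.486 × 10⁻²² kg·m/s.
λ = h/p = 4.46 × 10⁻¹² m = 4460 fm.

λ = 4460 fm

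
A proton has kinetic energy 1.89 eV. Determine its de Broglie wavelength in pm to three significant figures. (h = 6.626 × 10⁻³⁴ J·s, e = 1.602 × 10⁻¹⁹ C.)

KE = 1.89 eV = 3.028 × 10⁻¹⁹ J.
p = √(2mKE) = √(2 × 1.673 × 10⁻²⁷ × 3.028 × 10⁻¹⁹) = 3.183 × 10⁻²³ kg·m/s.
λ = h/p = 6.626 × 10⁻³⁴ / 3.183 × 10⁻²³ = 2.08 × 10⁻¹¹ m = 20.8 pm.

λ = 20.8 pm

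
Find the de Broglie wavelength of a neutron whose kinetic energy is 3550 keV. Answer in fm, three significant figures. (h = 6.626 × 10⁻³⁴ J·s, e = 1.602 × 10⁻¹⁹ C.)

λ = 15.2 fm

KE = 3550 keV = 5.687 × 10⁻¹³ J.
p = √(2mKE) = √(2 × 1.675 × 10⁻²⁷ × 5.687 × 10⁻¹³) = 4.365 × 10⁻²⁰ kg·m/s.
λ = h/p = 6.626 × 10⁻³⁴ / 4.365 × 10⁻²⁰ = 1.52 × 10⁻¹⁴ m = 15.2 fm.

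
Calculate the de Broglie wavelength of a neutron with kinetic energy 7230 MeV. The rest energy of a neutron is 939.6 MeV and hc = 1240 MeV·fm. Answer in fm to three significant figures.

λ = 0.153 fm

Total energy E = KE + m₀c² = 7230 + 939.6 = 8169.6 MeV.
(pc)² = E² − (m₀c²)² = (8169.6)² − (939.6)² = 6.586 × 10⁷ MeV², so pc = 8115 MeV.
λ = hc/(pc) = 1240 MeV·fm / 8115 MeV = 0.153 fm.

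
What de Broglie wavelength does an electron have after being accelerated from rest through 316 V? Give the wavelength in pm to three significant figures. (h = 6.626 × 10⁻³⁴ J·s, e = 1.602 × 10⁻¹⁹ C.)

KE = eV = 1.602 × 10⁻¹⁹ × 316.0 = 5.062 × 10⁻¹⁷ J.
p = √(2mKE) = √(2 × 9.109 × 10⁻³¹ × 5.062 × 10⁻¹⁷) = 9.603 × 10⁻²⁴ kg·m/s.
λ = h/p = 6.626 × 10⁻³⁴ / 9.603 × 10⁻²⁴ = 6.90 × 10⁻¹¹ m = 69.0 pm.

λ = 69.0 pm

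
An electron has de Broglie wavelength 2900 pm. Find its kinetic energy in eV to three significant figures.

KE = 0.179 eV

p = h/λ = 6.626 × 10⁻³⁴ / 2.900 × 10⁻⁹ = 2.285 × 10⁻²⁵ kg·m/s.
KE = p²/(2m) = (2.285 × 10⁻²⁵)² / (2 × 9.109 × 10⁻³¹) = 2.866 × 10⁻²⁰ J = 0.179 eV.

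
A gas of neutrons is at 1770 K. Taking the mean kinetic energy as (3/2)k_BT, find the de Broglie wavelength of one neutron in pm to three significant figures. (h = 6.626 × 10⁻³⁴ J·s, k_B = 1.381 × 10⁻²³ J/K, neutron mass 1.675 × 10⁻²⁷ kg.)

λ = 59.8 pm

KE = (3/2)k_BT = 1.5 × 1.381 × 10⁻²³ × 1770 = 3.667 × 10⁻²⁰ J.
p = √(2mKE) = √(2 × 1.675 × 10⁻²⁷ × 3.667 × 10⁻²⁰) = 1.108 × 10⁻²³ kg·m/s.
λ = h/p = 5.98 × 10⁻¹¹ m = 59.8 pm.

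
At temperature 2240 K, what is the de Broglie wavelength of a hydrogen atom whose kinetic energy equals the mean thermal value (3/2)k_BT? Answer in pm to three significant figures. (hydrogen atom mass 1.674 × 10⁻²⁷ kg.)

λ = 53.2 pm

KE = (3/2)k_BT = 1.5 × 1.381 × 10⁻²³ × 2240 = 4.640 × 10⁻²⁰ J.
p = √(2mKE) = √(2 × 1.674 × 10⁻²⁷ × 4.640 × 10⁻²⁰) = 1.246 × 10⁻²³ kg·m/s.
λ = h/p = 5.32 × 10⁻¹¹ m = 53.2 pm.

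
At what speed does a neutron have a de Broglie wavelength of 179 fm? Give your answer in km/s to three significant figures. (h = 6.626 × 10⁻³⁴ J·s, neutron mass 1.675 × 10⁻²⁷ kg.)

v = 2210 km/s

p = h/λ = 6.626 × 10⁻³⁴ / 1.790 × 10⁻¹³ = 3.702 × 10⁻²¹ kg·m/s.
v = p/m = 3.702 × 10⁻²¹ / 1.675 × 10⁻²⁷ = 2.21 × 10⁶ m/s = 2210 km/s.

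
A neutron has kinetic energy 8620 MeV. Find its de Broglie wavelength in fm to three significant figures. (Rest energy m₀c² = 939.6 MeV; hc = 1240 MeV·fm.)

Total energy E = KE + m₀c² = 8620 + 939.6 = 9559.6 MeV.
(pc)² = E² − (m₀c²)² = (9559.6)² − (939.6)² = 9.050 × 10⁷ MeV², so pc = 9513 MeV.
λ = hc/(pc) = 1240 MeV·fm / 9513 MeV = 0.130 fm.

λ = 0.130 fm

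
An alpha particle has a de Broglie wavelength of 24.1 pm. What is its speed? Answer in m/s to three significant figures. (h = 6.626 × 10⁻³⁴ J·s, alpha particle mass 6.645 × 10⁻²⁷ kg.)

p = h/λ = 6.626 × 10⁻³⁴ / 2.410 × 10⁻¹¹ = 2.749 × 10⁻²³ kg·m/s.
v = p/m = 2.749 × 10⁻²³ / 6.645 × 10⁻²⁷ = 4.14 × 10³ m/s = 4140 m/s.

v = 4140 m/s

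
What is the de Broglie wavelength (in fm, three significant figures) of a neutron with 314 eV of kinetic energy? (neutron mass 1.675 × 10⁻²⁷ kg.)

KE = 314 eV = 5.030 × 10⁻¹⁷ J.
p = √(2mKE) = √(2 × 1.675 × 10⁻²⁷ × 5.030 × 10⁻¹⁷) = 4.105 × 10⁻²² kg·m/s.
λ = h/p = 6.626 × 10⁻³⁴ / 4.105 × 10⁻²² = 1.61 × 10⁻¹² m = 1610 fm.

λ = 1610 fm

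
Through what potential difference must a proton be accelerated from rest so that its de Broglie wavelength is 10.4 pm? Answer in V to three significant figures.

p = h/λ = 6.626 × 10⁻³⁴ / 1.040 × 10⁻¹¹ = 6.371 × 10⁻²³ kg·m/s.
KE = p²/(2m) = 1.213 × 10⁻¹⁸ J.
V = KE/e = 1.213 × 10⁻¹⁸ / (1.602 × 10⁻¹⁹) = 7.57 V.

V = 7.57 V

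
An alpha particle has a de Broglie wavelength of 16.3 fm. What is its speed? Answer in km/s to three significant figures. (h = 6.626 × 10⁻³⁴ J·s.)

v = 6120 km/s

p = h/λ = 6.626 × 10⁻³⁴ / 1.630 × 10⁻¹⁴ = 4.065 × 10⁻²⁰ kg·m/s.
v = p/m = 4.065 × 10⁻²⁰ / 6.645 × 10⁻²⁷ = 6.12 × 10⁶ m/s = 6120 km/s.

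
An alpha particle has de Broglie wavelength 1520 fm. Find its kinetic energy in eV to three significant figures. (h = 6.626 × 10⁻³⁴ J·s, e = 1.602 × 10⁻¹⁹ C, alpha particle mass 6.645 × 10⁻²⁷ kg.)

KE = 89.3 eV

p = h/λ = 6.626 × 10⁻³⁴ / 1.520 × 10⁻¹² = 4.359 × 10⁻²² kg·m/s.
KE = p²/(2m) = (4.359 × 10⁻²²)² / (2 × 6.645 × 10⁻²⁷) = 1.430 × 10⁻¹⁷ J = 89.3 eV.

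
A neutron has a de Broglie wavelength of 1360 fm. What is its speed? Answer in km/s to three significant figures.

p = h/λ = 6.626 × 10⁻³⁴ / 1.360 × 10⁻¹² = 4.872 × 10⁻²² kg·m/s.
v = p/m = 4.872 × 10⁻²² / 1.675 × 10⁻²⁷ = 2.91 × 10⁵ m/s = 291 km/s.

v = 291 km/s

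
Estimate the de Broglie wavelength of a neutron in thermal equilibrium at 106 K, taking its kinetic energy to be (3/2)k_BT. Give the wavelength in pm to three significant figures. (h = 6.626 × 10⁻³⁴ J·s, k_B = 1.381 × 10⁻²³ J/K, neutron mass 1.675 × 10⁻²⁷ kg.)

KE = (3/2)k_BT = 1.5 × 1.381 × 10⁻²³ × 106 = 2.196 × 10⁻²¹ J.
p = √(2mKE) = √(2 × 1.675 × 10⁻²⁷ × 2.196 × 10⁻²¹) = 2.712 × 10⁻²⁴ kg·m/s.
λ = h/p = 2.44 × 10⁻¹⁰ m = 244 pm.

λ = 244 pm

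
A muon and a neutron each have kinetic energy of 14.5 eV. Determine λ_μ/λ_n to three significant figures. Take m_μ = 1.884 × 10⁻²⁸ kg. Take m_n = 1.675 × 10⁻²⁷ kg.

λ_μ/λ_n = 2.98

At fixed KE, p = √(2mKE) so λ = h/p ∝ 1/√m.
λ_μ/λ_n = √(m_n/m_μ) = √(1.675 × 10⁻²⁷/1.884 × 10⁻²⁸) = √(8.891) = 2.98.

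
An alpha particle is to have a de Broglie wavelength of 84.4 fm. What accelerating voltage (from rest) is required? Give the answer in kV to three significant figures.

p = h/λ = 6.626 × 10⁻³⁴ / 8.440 × 10⁻¹⁴ = 7.851 × 10⁻²¹ kg·m/s.
KE = p²/(2m) = 4.638 × 10⁻¹⁵ J.
V = KE/2e = 4.638 × 10⁻¹⁵ / (2 × 1.602 × 10⁻¹⁹) = 14.5 kV.

V = 14.5 kV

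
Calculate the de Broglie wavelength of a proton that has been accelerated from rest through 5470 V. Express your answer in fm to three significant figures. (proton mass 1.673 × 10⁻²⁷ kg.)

KE = eV = 1.602 × 10⁻¹⁹ × 5470 = 8.763 × 10⁻¹⁶ J.
p = √(2mKE) = √(2 × 1.673 × 10⁻²⁷ × 8.763 × 10⁻¹⁶) = 1.712 × 10⁻²¹ kg·m/s.
λ = h/p = 6.626 × 10⁻³⁴ / 1.712 × 10⁻²¹ = 3.87 × 10⁻¹³ m = 387 fm.

λ = 387 fm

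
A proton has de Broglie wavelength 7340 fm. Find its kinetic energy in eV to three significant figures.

p = h/λ = 6.626 × 10⁻³⁴ / 7.340 × 10⁻¹² = 9.027 × 10⁻²³ kg·m/s.
KE = p²/(2m) = (9.027 × 10⁻²³)² / (2 × 1.673 × 10⁻²⁷) = 2.435 × 10⁻¹⁸ J = 15.2 eV.

KE = 15.2 eV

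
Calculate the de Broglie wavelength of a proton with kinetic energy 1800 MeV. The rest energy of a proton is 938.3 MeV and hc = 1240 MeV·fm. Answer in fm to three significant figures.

λ = 0.482 fm

Total energy E = KE + m₀c² = 1800 + 938.3 = 2738.3 MeV.
(pc)² = E² − (m₀c²)² = (2738.3)² − (938.3)² = 6.618 × 10⁶ MeV², so pc = 2573 MeV.
λ = hc/(pc) = 1240 MeV·fm / 2573 MeV = 0.482 fm.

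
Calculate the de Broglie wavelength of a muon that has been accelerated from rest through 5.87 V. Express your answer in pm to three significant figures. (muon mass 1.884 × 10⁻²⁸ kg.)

KE = eV = 1.602 × 10⁻¹⁹ × 5.870 = 9.404 × 10⁻¹⁹ J.
p = √(2mKE) = √(2 × 1.884 × 10⁻²⁸ × 9.404 × 10⁻¹⁹) = 1.882 × 10⁻²³ kg·m/s.
λ = h/p = 6.626 × 10⁻³⁴ / 1.882 × 10⁻²³ = 3.52 × 10⁻¹¹ m = 35.2 pm.

λ = 35.2 pm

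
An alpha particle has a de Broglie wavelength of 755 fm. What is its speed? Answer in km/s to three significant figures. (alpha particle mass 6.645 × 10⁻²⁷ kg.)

v = 132 km/s

p = h/λ = 6.626 × 10⁻³⁴ / 7.550 × 10⁻¹³ = 8.776 × 10⁻²² kg·m/s.
v = p/m = 8.776 × 10⁻²² / 6.645 × 10⁻²⁷ = 1.32 × 10⁵ m/s = 132 km/s.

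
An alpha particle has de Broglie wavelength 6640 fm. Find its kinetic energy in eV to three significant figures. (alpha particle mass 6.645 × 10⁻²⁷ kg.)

p = h/λ = 6.626 × 10⁻³⁴ / 6.640 × 10⁻¹² = 9.979 × 10⁻²³ kg·m/s.
KE = p²/(2m) = (9.979 × 10⁻²³)² / (2 × 6.645 × 10⁻²⁷) = 7.493 × 10⁻¹⁹ J = 4.68 eV.

KE = 4.68 eV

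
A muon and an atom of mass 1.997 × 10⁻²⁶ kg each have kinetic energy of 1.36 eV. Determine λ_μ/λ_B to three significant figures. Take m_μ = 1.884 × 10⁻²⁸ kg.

At fixed KE, p = √(2mKE) so λ = h/p ∝ 1/√m.
λ_μ/λ_B = √(m_B/m_μ) = √(1.997 × 10⁻²⁶/1.884 × 10⁻²⁸) = √(106.0) = 10.3.

λ_μ/λ_B = 10.3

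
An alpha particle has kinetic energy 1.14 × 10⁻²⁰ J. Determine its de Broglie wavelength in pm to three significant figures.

λ = 53.8 pm

p = √(2mKE) = √(2 × 6.645 × 10⁻²⁷ × 1.140 × 10⁻²⁰) = 1.231 × 10⁻²³ kg·m/s.
λ = h/p = 6.626 × 10⁻³⁴ / 1.231 × 10⁻²³ = 5.38 × 10⁻¹¹ m = 53.8 pm.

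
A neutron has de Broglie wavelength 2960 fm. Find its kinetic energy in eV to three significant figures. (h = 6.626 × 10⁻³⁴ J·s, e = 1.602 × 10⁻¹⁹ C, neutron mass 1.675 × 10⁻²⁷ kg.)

p = h/λ = 6.626 × 10⁻³⁴ / 2.960 × 10⁻¹² = 2.239 × 10⁻²² kg·m/s.
KE = p²/(2m) = (2.239 × 10⁻²²)² / (2 × 1.675 × 10⁻²⁷) = 1.496 × 10⁻¹⁷ J = 93.4 eV.

KE = 93.4 eV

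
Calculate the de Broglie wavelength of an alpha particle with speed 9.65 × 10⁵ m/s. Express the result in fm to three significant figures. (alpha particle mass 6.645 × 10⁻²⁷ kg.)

λ = 103 fm

p = mv = 6.645 × 10⁻²⁷ × 9.65 × 10⁵ = 6.412 × 10⁻²¹ kg·m/s.
λ = h/p = 6.626 × 10⁻³⁴ / 6.412 × 10⁻²¹ = 1.03 × 10⁻¹³ m = 103 fm.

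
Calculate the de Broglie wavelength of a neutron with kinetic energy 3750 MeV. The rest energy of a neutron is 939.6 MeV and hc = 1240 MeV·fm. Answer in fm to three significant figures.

λ = 0.270 fm

Total energy E = KE + m₀c² = 3750 + 939.6 = 4689.6 MeV.
(pc)² = E² − (m₀c²)² = (4689.6)² − (939.6)² = 2.111 × 10⁷ MeV², so pc = 4595 MeV.
λ = hc/(pc) = 1240 MeV·fm / 4595 MeV = 0.270 fm.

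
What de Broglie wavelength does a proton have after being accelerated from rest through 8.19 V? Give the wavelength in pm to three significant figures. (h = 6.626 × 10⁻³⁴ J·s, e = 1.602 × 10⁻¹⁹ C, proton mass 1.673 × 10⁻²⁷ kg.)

KE = eV = 1.602 × 10⁻¹⁹ × 8.190 = 1.312 × 10⁻¹⁸ J.
p = √(2mKE) = √(2 × 1.673 × 10⁻²⁷ × 1.312 × 10⁻¹⁸) = 6.626 × 10⁻²³ kg·m/s.
λ = h/p = 6.626 × 10⁻³⁴ / 6.626 × 10⁻²³ = 1.00 × 10⁻¹¹ m = 10.0 pm.

λ = 10.0 pm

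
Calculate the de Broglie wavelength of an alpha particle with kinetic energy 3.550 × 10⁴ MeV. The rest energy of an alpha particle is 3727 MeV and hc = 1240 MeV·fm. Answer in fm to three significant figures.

Total energy E = KE + m₀c² = 3.550 × 10⁴ + 3727 = 39227 MeV.
(pc)² = E² − (m₀c²)² = (39227)² − (3727)² = 1.525 × 10⁹ MeV², so pc = 3.905 × 10⁴ MeV.
λ = hc/(pc) = 1240 MeV·fm / 3.905 × 10⁴ MeV = 0.0318 fm.

λ = 0.0318 fm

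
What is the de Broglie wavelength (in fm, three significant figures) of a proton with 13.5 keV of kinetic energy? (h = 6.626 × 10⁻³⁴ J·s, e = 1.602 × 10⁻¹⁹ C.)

λ = 246 fm

KE = 13.5 keV = 2.163 × 10⁻¹⁵ J.
p = √(2mKE) = √(2 × 1.673 × 10⁻²⁷ × 2.163 × 10⁻¹⁵) = 2.690 × 10⁻²¹ kg·m/s.
λ = h/p = 6.626 × 10⁻³⁴ / 2.690 × 10⁻²¹ = 2.46 × 10⁻¹³ m = 246 fm.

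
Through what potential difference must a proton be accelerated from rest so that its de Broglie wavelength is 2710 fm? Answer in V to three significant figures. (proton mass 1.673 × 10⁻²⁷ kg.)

p = h/λ = 6.626 × 10⁻³⁴ / 2.710 × 10⁻¹² = 2.445 × 10⁻²² kg·m/s.
KE = p²/(2m) = 1.787 × 10⁻¹⁷ J.
V = KE/e = 1.787 × 10⁻¹⁷ / (1.602 × 10⁻¹⁹) = 112 V.

V = 112 V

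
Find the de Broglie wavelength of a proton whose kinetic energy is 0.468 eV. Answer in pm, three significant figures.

KE = 0.468 eV = 7.497 × 10⁻²⁰ J.
p = √(2mKE) = √(2 × 1.673 × 10⁻²⁷ × 7.497 × 10⁻²⁰) = 1.584 × 10⁻²³ kg·m/s.
λ = h/p = 6.626 × 10⁻³⁴ / 1.584 × 10⁻²³ = 4.18 × 10⁻¹¹ m = 41.8 pm.

λ = 41.8 pm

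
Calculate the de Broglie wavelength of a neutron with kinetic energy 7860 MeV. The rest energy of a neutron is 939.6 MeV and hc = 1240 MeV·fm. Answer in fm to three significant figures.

λ = 0.142 fm

Total energy E = KE + m₀c² = 7860 + 939.6 = 8799.6 MeV.
(pc)² = E² − (m₀c²)² = (8799.6)² − (939.6)² = 7.655 × 10⁷ MeV², so pc = 8749 MeV.
λ = hc/(pc) = 1240 MeV·fm / 8749 MeV = 0.142 fm.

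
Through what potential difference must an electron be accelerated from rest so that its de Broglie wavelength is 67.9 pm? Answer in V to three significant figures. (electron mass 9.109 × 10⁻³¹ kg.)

p = h/λ = 6.626 × 10⁻³⁴ / 6.790 × 10⁻¹¹ = 9.758 × 10⁻²⁴ kg·m/s.
KE = p²/(2m) = 5.227 × 10⁻¹⁷ J.
V = KE/e = 5.227 × 10⁻¹⁷ / (1.602 × 10⁻¹⁹) = 326 V.

V = 326 V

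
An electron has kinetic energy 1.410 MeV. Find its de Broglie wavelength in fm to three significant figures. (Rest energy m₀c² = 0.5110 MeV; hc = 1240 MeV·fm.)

λ = 670 fm

Total energy E = KE + m₀c² = 1.410 + 0.5110 = 1.9210 MeV.
(pc)² = E² − (m₀c²)² = (1.9210)² − (0.5110)² = 3.429 MeV², so pc = 1.852 MeV.
λ = hc/(pc) = 1240 MeV·fm / 1.852 MeV = 670 fm.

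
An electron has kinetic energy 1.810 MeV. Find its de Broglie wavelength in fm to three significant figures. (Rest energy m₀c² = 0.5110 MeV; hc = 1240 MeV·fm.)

Total energy E = KE + m₀c² = 1.810 + 0.5110 = 2.3210 MeV.
(pc)² = E² − (m₀c²)² = (2.3210)² − (0.5110)² = 5.126 MeV², so pc = 2.264 MeV.
λ = hc/(pc) = 1240 MeV·fm / 2.264 MeV = 548 fm.

λ = 548 fm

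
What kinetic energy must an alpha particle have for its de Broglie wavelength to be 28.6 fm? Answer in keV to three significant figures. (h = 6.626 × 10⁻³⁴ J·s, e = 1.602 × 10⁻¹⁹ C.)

KE = 252 keV

p = h/λ = 6.626 × 10⁻³⁴ / 2.860 × 10⁻¹⁴ = 2.317 × 10⁻²⁰ kg·m/s.
KE = p²/(2m) = (2.317 × 10⁻²⁰)² / (2 × 6.645 × 10⁻²⁷) = 4.039 × 10⁻¹⁴ J = 252 keV.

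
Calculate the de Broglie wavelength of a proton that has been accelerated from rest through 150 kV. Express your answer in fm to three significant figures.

KE = eV = 1.602 × 10⁻¹⁹ × 1.500 × 10⁵ = 2.403 × 10⁻¹⁴ J.
p = √(2mKE) = √(2 × 1.673 × 10⁻²⁷ × 2.403 × 10⁻¹⁴) = 8.967 × 10⁻²¹ kg·m/s.
λ = h/p = 6.626 × 10⁻³⁴ / 8.967 × 10⁻²¹ = 7.39 × 10⁻¹⁴ m = 73.9 fm.

λ = 73.9 fm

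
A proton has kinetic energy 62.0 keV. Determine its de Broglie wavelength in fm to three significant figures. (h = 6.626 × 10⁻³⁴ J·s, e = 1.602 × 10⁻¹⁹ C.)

λ = 115 fm

KE = 62.0 keV = 9.932 × 10⁻¹⁵ J.
p = √(2mKE) = √(2 × 1.673 × 10⁻²⁷ × 9.932 × 10⁻¹⁵) = 5.765 × 10⁻²¹ kg·m/s.
λ = h/p = 6.626 × 10⁻³⁴ / 5.765 × 10⁻²¹ = 1.15 × 10⁻¹³ m = 115 fm.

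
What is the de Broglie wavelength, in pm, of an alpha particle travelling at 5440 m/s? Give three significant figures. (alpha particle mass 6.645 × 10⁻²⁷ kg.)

λ = 18.3 pm

p = mv = 6.645 × 10⁻²⁷ × 5440 = 3.615 × 10⁻²³ kg·m/s.
λ = h/p = 6.626 × 10⁻³⁴ / 3.615 × 10⁻²³ = 1.83 × 10⁻¹¹ m = 18.3 pm.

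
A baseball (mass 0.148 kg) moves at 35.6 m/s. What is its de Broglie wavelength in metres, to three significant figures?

λ = 1.26 × 10⁻³⁴ m

p = mv = 0.148 × 35.6 = 5.269 kg·m/s.
λ = h/p = 6.626 × 10⁻³⁴ / 5.269 = 1.26 × 10⁻³⁴ m.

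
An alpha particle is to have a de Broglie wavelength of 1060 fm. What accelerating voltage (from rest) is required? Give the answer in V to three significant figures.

p = h/λ = 6.626 × 10⁻³⁴ / 1.060 × 10⁻¹² = 6.251 × 10⁻²² kg·m/s.
KE = p²/(2m) = 2.940 × 10⁻¹⁷ J.
V = KE/2e = 2.940 × 10⁻¹⁷ / (2 × 1.602 × 10⁻¹⁹) = 91.8 V.

V = 91.8 V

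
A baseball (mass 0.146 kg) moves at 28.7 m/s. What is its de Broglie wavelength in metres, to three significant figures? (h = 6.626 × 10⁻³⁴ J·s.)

λ = 1.58 × 10⁻³⁴ m

p = mv = 0.146 × 28.7 = 4.190 kg·m/s.
λ = h/p = 6.626 × 10⁻³⁴ / 4.190 = 1.58 × 10⁻³⁴ m.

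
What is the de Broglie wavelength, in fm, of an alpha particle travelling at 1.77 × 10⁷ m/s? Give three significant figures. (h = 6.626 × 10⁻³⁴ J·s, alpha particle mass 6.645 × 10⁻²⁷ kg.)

p = mv = 6.645 × 10⁻²⁷ × 1.77 × 10⁷ = 1.176 × 10⁻¹⁹ kg·m/s.
λ = h/p = 6.626 × 10⁻³⁴ / 1.176 × 10⁻¹⁹ = 5.63 × 10⁻¹⁵ m = 5.63 fm.

λ = 5.63 fm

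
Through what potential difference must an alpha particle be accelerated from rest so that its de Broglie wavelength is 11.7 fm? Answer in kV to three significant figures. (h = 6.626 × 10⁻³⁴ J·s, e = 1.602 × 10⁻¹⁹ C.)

p = h/λ = 6.626 × 10⁻³⁴ / 1.170 × 10⁻¹⁴ = 5.663 × 10⁻²⁰ kg·m/s.
KE = p²/(2m) = 2.413 × 10⁻¹³ J.
V = KE/2e = 2.413 × 10⁻¹³ / (2 × 1.602 × 10⁻¹⁹) = 753 kV.

V = 753 kV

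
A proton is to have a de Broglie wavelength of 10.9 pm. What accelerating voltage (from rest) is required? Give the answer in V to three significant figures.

p = h/λ = 6.626 × 10⁻³⁴ / 1.090 × 10⁻¹¹ = 6.079 × 10⁻²³ kg·m/s.
KE = p²/(2m) = 1.104 × 10⁻¹⁸ J.
V = KE/e = 1.104 × 10⁻¹⁸ / (1.602 × 10⁻¹⁹) = 6.89 V.

V = 6.89 V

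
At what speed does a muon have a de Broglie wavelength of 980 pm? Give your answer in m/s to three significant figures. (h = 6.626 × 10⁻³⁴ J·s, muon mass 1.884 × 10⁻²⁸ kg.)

v = 3590 m/s

p = h/λ = 6.626 × 10⁻³⁴ / 9.800 × 10⁻¹⁰ = 6.761 × 10⁻²⁵ kg·m/s.
v = p/m = 6.761 × 10⁻²⁵ / 1.884 × 10⁻²⁸ = 3.59 × 10³ m/s = 3590 m/s.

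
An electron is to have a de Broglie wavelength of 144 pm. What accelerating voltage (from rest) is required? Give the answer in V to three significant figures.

V = 72.5 V

p = h/λ = 6.626 × 10⁻³⁴ / 1.440 × 10⁻¹⁰ = 4.601 × 10⁻²⁴ kg·m/s.
KE = p²/(2m) = 1.162 × 10⁻¹⁷ J.
V = KE/e = 1.162 × 10⁻¹⁷ / (1.602 × 10⁻¹⁹) = 72.5 V.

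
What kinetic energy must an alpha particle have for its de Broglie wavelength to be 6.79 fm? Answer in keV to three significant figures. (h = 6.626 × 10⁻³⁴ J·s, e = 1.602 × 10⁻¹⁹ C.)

p = h/λ = 6.626 × 10⁻³⁴ / 6.790 × 10⁻¹⁵ = 9.758 × 10⁻²⁰ kg·m/s.
KE = p²/(2m) = (9.758 × 10⁻²⁰)² / (2 × 6.645 × 10⁻²⁷) = 7.165 × 10⁻¹³ J = 4470 keV.

KE = 4470 keV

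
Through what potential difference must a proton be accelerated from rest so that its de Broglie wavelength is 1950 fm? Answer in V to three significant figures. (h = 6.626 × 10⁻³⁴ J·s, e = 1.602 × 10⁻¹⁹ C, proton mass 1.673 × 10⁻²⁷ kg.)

p = h/λ = 6.626 × 10⁻³⁴ / 1.950 × 10⁻¹² = 3.398 × 10⁻²² kg·m/s.
KE = p²/(2m) = 3.451 × 10⁻¹⁷ J.
V = KE/e = 3.451 × 10⁻¹⁷ / (1.602 × 10⁻¹⁹) = 215 V.

V = 215 V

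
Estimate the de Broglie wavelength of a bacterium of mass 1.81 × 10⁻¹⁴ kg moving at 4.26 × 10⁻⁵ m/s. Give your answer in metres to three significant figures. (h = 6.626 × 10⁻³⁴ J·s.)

λ = 8.59 × 10⁻¹⁶ m

p = mv = 1.81 × 10⁻¹⁴ × 4.26 × 10⁻⁵ = 7.711 × 10⁻¹⁹ kg·m/s.
λ = h/p = 6.626 × 10⁻³⁴ / 7.711 × 10⁻¹⁹ = 8.59 × 10⁻¹⁶ m.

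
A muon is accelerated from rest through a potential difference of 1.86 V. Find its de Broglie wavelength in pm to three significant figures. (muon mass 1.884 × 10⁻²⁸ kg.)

KE = eV = 1.602 × 10⁻¹⁹ × 1.860 = 2.980 × 10⁻¹⁹ J.
p = √(2mKE) = √(2 × 1.884 × 10⁻²⁸ × 2.980 × 10⁻¹⁹) = 1.060 × 10⁻²³ kg·m/s.
λ = h/p = 6.626 × 10⁻³⁴ / 1.060 × 10⁻²³ = 6.25 × 10⁻¹¹ m = 62.5 pm.

λ = 62.5 pm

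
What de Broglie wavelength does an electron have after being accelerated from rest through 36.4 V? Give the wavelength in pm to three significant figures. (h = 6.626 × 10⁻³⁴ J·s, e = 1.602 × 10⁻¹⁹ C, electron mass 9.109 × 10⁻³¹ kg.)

KE = eV = 1.602 × 10⁻¹⁹ × 36.40 = 5.831 × 10⁻¹⁸ J.
p = √(2mKE) = √(2 × 9.109 × 10⁻³¹ × 5.831 × 10⁻¹⁸) = 3.259 × 10⁻²⁴ kg·m/s.
λ = h/p = 6.626 × 10⁻³⁴ / 3.259 × 10⁻²⁴ = 2.03 × 10⁻¹⁰ m = 203 pm.

λ = 203 pm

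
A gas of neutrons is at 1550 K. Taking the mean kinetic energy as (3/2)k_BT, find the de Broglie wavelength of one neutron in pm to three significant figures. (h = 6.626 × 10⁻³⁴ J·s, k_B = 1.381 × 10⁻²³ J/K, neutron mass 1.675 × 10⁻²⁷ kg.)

KE = (3/2)k_BT = 1.5 × 1.381 × 10⁻²³ × 1550 = 3.211 × 10⁻²⁰ J.
p = √(2mKE) = √(2 × 1.675 × 10⁻²⁷ × 3.211 × 10⁻²⁰) = 1.037 × 10⁻²³ kg·m/s.
λ = h/p = 6.39 × 10⁻¹¹ m = 63.9 pm.

λ = 63.9 pm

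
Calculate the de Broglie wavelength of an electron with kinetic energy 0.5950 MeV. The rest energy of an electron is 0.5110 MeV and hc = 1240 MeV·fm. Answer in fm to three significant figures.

Total energy E = KE + m₀c² = 0.5950 + 0.5110 = 1.1060 MeV.
(pc)² = E² − (m₀c²)² = (1.1060)² − (0.5110)² = 0.9621 MeV², so pc = 0.9809 MeV.
λ = hc/(pc) = 1240 MeV·fm / 0.9809 MeV = 1260 fm.

λ = 1260 fm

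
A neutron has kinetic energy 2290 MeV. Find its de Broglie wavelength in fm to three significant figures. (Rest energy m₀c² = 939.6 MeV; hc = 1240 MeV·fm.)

λ = 0.401 fm

Total energy E = KE + m₀c² = 2290 + 939.6 = 3229.6 MeV.
(pc)² = E² − (m₀c²)² = (3229.6)² − (939.6)² = 9.547 × 10⁶ MeV², so pc = 3090 MeV.
λ = hc/(pc) = 1240 MeV·fm / 3090 MeV = 0.401 fm.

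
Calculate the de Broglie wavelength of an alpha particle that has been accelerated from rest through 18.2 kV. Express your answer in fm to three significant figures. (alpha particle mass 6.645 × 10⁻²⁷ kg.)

KE = 2eV = 2 × 1.602 × 10⁻¹⁹ × 1.820 × 10⁴ = 5.831 × 10⁻¹⁵ J.
p = √(2mKE) = √(2 × 6.645 × 10⁻²⁷ × 5.831 × 10⁻¹⁵) = 8.803 × 10⁻²¹ kg·m/s.
λ = h/p = 6.626 × 10⁻³⁴ / 8.803 × 10⁻²¹ = 7.53 × 10⁻¹⁴ m = 75.3 fm.

λ = 75.3 fm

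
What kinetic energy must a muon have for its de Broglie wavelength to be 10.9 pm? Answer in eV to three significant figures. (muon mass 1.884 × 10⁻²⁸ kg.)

p = h/λ = 6.626 × 10⁻³⁴ / 1.090 × 10⁻¹¹ = 6.079 × 10⁻²³ kg·m/s.
KE = p²/(2m) = (6.079 × 10⁻²³)² / (2 × 1.884 × 10⁻²⁸) = 9.807 × 10⁻¹⁸ J = 61.2 eV.

KE = 61.2 eV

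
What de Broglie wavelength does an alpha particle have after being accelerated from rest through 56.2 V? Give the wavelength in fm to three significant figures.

λ = 1350 fm

KE = 2eV = 2 × 1.602 × 10⁻¹⁹ × 56.20 = 1.801 × 10⁻¹⁷ J.
p = √(2mKE) = √(2 × 6.645 × 10⁻²⁷ × 1.801 × 10⁻¹⁷) = 4.892 × 10⁻²² kg·m/s.
λ = h/p = 6.626 × 10⁻³⁴ / 4.892 × 10⁻²² = 1.35 × 10⁻¹² m = 1350 fm.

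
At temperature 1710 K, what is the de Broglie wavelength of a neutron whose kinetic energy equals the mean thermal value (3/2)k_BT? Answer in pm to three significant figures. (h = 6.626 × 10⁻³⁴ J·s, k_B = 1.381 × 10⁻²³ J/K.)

KE = (3/2)k_BT = 1.5 × 1.381 × 10⁻²³ × 1710 = 3.542 × 10⁻²⁰ J.
p = √(2mKE) = √(2 × 1.675 × 10⁻²⁷ × 3.542 × 10⁻²⁰) = 1.089 × 10⁻²³ kg·m/s.
λ = h/p = 6.08 × 10⁻¹¹ m = 60.8 pm.

λ = 60.8 pm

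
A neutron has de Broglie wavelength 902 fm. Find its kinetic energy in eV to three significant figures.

KE = 1010 eV

p = h/λ = 6.626 × 10⁻³⁴ / 9.020 × 10⁻¹³ = 7.346 × 10⁻²² kg·m/s.
KE = p²/(2m) = (7.346 × 10⁻²²)² / (2 × 1.675 × 10⁻²⁷) = 1.611 × 10⁻¹⁶ J = 1010 eV.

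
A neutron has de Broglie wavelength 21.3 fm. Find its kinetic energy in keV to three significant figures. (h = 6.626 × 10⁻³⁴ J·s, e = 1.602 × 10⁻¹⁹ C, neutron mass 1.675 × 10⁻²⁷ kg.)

p = h/λ = 6.626 × 10⁻³⁴ / 2.130 × 10⁻¹⁴ = 3.111 × 10⁻²⁰ kg·m/s.
KE = p²/(2m) = (3.111 × 10⁻²⁰)² / (2 × 1.675 × 10⁻²⁷) = 2.889 × 10⁻¹³ J = 1800 keV.

KE = 1800 keV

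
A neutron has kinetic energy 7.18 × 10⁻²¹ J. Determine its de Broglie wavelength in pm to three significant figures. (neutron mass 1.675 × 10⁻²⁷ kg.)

λ = 135 pm

p = √(2mKE) = √(2 × 1.675 × 10⁻²⁷ × 7.180 × 10⁻²¹) = 4.904 × 10⁻²⁴ kg·m/s.
λ = h/p = 6.626 × 10⁻³⁴ / 4.904 × 10⁻²⁴ = 1.35 × 10⁻¹⁰ m = 135 pm.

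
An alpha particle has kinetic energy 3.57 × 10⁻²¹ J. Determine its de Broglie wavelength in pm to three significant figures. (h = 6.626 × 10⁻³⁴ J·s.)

λ = 96.2 pm

p = √(2mKE) = √(2 × 6.645 × 10⁻²⁷ × 3.570 × 10⁻²¹) = 6.888 × 10⁻²⁴ kg·m/s.
λ = h/p = 6.626 × 10⁻³⁴ / 6.888 × 10⁻²⁴ = 9.62 × 10⁻¹¹ m = 96.2 pm.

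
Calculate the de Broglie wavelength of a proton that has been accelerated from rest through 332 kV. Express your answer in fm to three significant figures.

λ = 49.7 fm

KE = eV = 1.602 × 10⁻¹⁹ × 3.320 × 10⁵ = 5.319 × 10⁻¹⁴ J.
p = √(2mKE) = √(2 × 1.673 × 10⁻²⁷ × 5.319 × 10⁻¹⁴) = 1.334 × 10⁻²⁰ kg·m/s.
λ = h/p = 6.626 × 10⁻³⁴ / 1.334 × 10⁻²⁰ = 4.97 × 10⁻¹⁴ m = 49.7 fm.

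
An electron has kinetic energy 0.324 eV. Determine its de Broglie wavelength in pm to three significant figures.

KE = 0.324 eV = 5.190 × 10⁻²⁰ J.
p = √(2mKE) = √(2 × 9.109 × 10⁻³¹ × 5.190 × 10⁻²⁰) = 3.075 × 10⁻²⁵ kg·m/s.
λ = h/p = 6.626 × 10⁻³⁴ / 3.075 × 10⁻²⁵ = 2.15 × 10⁻⁹ m = 2150 pm.

λ = 2150 pm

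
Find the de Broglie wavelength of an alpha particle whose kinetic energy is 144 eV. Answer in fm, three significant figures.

KE = 144 eV = 2.307 × 10⁻¹⁷ J.
p = √(2mKE) = √(2 × 6.645 × 10⁻²⁷ × 2.307 × 10⁻¹⁷) = 5.537 × 10⁻²² kg·m/s.
λ = h/p = 6.626 × 10⁻³⁴ / 5.537 × 10⁻²² = 1.20 × 10⁻¹² m = 1200 fm.

λ = 1200 fm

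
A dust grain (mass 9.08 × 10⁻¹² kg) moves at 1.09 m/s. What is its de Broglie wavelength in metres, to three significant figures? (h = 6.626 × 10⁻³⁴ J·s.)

p = mv = 9.08 × 10⁻¹² × 1.09 = 9.897 × 10⁻¹² kg·m/s.
λ = h/p = 6.626 × 10⁻³⁴ / 9.897 × 10⁻¹² = 6.69 × 10⁻²³ m.

λ = 6.69 × 10⁻²³ m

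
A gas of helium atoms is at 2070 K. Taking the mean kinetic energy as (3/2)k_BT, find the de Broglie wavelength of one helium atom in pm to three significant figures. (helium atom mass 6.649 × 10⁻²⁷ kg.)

λ = 27.7 pm

KE = (3/2)k_BT = 1.5 × 1.381 × 10⁻²³ × 2070 = 4.288 × 10⁻²⁰ J.
p = √(2mKE) = √(2 × 6.649 × 10⁻²⁷ × 4.288 × 10⁻²⁰) = 2.388 × 10⁻²³ kg·m/s.
λ = h/p = 2.77 × 10⁻¹¹ m = 27.7 pm.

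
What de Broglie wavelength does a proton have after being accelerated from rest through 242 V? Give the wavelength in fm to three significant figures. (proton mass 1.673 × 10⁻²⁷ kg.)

KE = eV = 1.602 × 10⁻¹⁹ × 242.0 = 3.877 × 10⁻¹⁷ J.
p = √(2mKE) = √(2 × 1.673 × 10⁻²⁷ × 3.877 × 10⁻¹⁷) = 3.602 × 10⁻²² kg·m/s.
λ = h/p = 6.626 × 10⁻³⁴ / 3.602 × 10⁻²² = 1.84 × 10⁻¹² m = 1840 fm.

λ = 1840 fm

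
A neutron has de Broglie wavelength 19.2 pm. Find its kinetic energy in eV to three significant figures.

KE = 2.22 eV

p = h/λ = 6.626 × 10⁻³⁴ / 1.920 × 10⁻¹¹ = 3.451 × 10⁻²³ kg·m/s.
KE = p²/(2m) = (3.451 × 10⁻²³)² / (2 × 1.675 × 10⁻²⁷) = 3.555 × 10⁻¹⁹ J = 2.22 eV.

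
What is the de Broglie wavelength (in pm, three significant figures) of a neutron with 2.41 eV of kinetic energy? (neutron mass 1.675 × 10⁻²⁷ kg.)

KE = 2.41 eV = 3.861 × 10⁻¹⁹ J.
p = √(2mKE) = √(2 × 1.675 × 10⁻²⁷ × 3.861 × 10⁻¹⁹) = 3.596 × 10⁻²³ kg·m/s.
λ = h/p = 6.626 × 10⁻³⁴ / 3.596 × 10⁻²³ = 1.84 × 10⁻¹¹ m = 18.4 pm.

λ = 18.4 pm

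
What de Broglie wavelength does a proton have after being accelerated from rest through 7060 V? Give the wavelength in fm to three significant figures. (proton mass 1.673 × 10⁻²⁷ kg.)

λ = 341 fm

KE = eV = 1.602 × 10⁻¹⁹ × 7060 = 1.131 × 10⁻¹⁵ J.
p = √(2mKE) = √(2 × 1.673 × 10⁻²⁷ × 1.131 × 10⁻¹⁵) = 1.945 × 10⁻²¹ kg·m/s.
λ = h/p = 6.626 × 10⁻³⁴ / 1.945 × 10⁻²¹ = 3.41 × 10⁻¹³ m = 341 fm.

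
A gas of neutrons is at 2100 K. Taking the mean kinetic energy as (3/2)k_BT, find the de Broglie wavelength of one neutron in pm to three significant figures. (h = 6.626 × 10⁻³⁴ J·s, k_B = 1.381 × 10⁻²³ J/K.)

λ = 54.9 pm

KE = (3/2)k_BT = 1.5 × 1.381 × 10⁻²³ × 2100 = 4.350 × 10⁻²⁰ J.
p = √(2mKE) = √(2 × 1.675 × 10⁻²⁷ × 4.350 × 10⁻²⁰) = 1.207 × 10⁻²³ kg·m/s.
λ = h/p = 5.49 × 10⁻¹¹ m = 54.9 pm.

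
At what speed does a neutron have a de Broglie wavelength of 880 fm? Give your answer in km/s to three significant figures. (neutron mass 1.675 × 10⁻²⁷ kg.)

v = 450 km/s

p = h/λ = 6.626 × 10⁻³⁴ / 8.800 × 10⁻¹³ = 7.530 × 10⁻²² kg·m/s.
v = p/m = 7.530 × 10⁻²² / 1.675 × 10⁻²⁷ = 4.50 × 10⁵ m/s = 450 km/s.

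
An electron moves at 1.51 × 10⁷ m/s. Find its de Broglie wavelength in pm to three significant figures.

λ = 48.2 pm

p = mv = 9.109 × 10⁻³¹ × 1.51 × 10⁷ = 1.375 × 10⁻²³ kg·m/s.
λ = h/p = 6.626 × 10⁻³⁴ / 1.375 × 10⁻²³ = 4.82 × 10⁻¹¹ m = 48.2 pm.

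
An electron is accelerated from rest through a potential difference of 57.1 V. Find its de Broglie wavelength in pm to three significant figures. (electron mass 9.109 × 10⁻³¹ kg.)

λ = 162 pm

KE = eV = 1.602 × 10⁻¹⁹ × 57.10 = 9.147 × 10⁻¹⁸ J.
p = √(2mKE) = √(2 × 9.109 × 10⁻³¹ × 9.147 × 10⁻¹⁸) = 4.082 × 10⁻²⁴ kg·m/s.
λ = h/p = 6.626 × 10⁻³⁴ / 4.082 × 10⁻²⁴ = 1.62 × 10⁻¹⁰ m = 162 pm.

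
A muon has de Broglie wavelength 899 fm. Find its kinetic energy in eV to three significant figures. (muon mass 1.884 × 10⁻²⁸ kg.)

KE = 9000 eV

p = h/λ = 6.626 × 10⁻³⁴ / 8.990 × 10⁻¹³ = 7.370 × 10⁻²² kg·m/s.
KE = p²/(2m) = (7.370 × 10⁻²²)² / (2 × 1.884 × 10⁻²⁸) = 1.442 × 10⁻¹⁵ J = 9000 eV.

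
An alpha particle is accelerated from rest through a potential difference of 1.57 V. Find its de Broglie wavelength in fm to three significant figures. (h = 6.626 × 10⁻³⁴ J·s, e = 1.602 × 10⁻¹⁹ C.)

KE = 2eV = 2 × 1.602 × 10⁻¹⁹ × 1.570 = 5.030 × 10⁻¹⁹ J.
p = √(2mKE) = √(2 × 6.645 × 10⁻²⁷ × 5.030 × 10⁻¹⁹) = 8.176 × 10⁻²³ kg·m/s.
λ = h/p = 6.626 × 10⁻³⁴ / 8.176 × 10⁻²³ = 8.10 × 10⁻¹² m = 8100 fm.

λ = 8100 fm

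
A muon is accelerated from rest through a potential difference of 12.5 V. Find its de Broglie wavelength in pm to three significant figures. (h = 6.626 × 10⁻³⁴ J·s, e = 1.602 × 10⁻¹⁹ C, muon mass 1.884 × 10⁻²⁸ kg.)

KE = eV = 1.602 × 10⁻¹⁹ × 12.50 = 2.003 × 10⁻¹⁸ J.
p = √(2mKE) = √(2 × 1.884 × 10⁻²⁸ × 2.003 × 10⁻¹⁸) = 2.747 × 10⁻²³ kg·m/s.
λ = h/p = 6.626 × 10⁻³⁴ / 2.747 × 10⁻²³ = 2.41 × 10⁻¹¹ m = 24.1 pm.

λ = 24.1 pm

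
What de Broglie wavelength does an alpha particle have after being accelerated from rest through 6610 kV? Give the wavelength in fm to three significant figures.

λ = 3.95 fm

KE = 2eV = 2 × 1.602 × 10⁻¹⁹ × 6.610 × 10⁶ = 2.118 × 10⁻¹² J.
p = √(2mKE) = √(2 × 6.645 × 10⁻²⁷ × 2.118 × 10⁻¹²) = 1.678 × 10⁻¹⁹ kg·m/s.
λ = h/p = 6.626 × 10⁻³⁴ / 1.678 × 10⁻¹⁹ = 3.95 × 10⁻¹⁵ m = 3.95 fm.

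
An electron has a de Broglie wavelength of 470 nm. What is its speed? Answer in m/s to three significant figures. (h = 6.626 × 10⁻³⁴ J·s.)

v = 1550 m/s

p = h/λ = 6.626 × 10⁻³⁴ / 4.700 × 10⁻⁷ = 1.410 × 10⁻²⁷ kg·m/s.
v = p/m = 1.410 × 10⁻²⁷ / 9.109 × 10⁻³¹ = 1.55 × 10³ m/s = 1550 m/s.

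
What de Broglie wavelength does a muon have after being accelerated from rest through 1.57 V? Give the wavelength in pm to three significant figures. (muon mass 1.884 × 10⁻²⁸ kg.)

KE = eV = 1.602 × 10⁻¹⁹ × 1.570 = 2.515 × 10⁻¹⁹ J.
p = √(2mKE) = √(2 × 1.884 × 10⁻²⁸ × 2.515 × 10⁻¹⁹) = 9.735 × 10⁻²⁴ kg·m/s.
λ = h/p = 6.626 × 10⁻³⁴ / 9.735 × 10⁻²⁴ = 6.81 × 10⁻¹¹ m = 68.1 pm.

λ = 68.1 pm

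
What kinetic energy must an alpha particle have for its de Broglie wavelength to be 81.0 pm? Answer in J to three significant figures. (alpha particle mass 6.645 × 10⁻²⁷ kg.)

p = h/λ = 6.626 × 10⁻³⁴ / 8.100 × 10⁻¹¹ = 8.180 × 10⁻²⁴ kg·m/s.
KE = p²/(2m) = (8.180 × 10⁻²⁴)² / (2 × 6.645 × 10⁻²⁷) = 5.035 × 10⁻²¹ J = 5.04 × 10⁻²¹ J.

KE = 5.04 × 10⁻²¹ J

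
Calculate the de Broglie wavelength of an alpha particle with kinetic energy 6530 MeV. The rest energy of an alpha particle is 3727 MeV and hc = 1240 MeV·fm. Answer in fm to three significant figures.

λ = 0.130 fm

Total energy E = KE + m₀c² = 6530 + 3727 = 10257 MeV.
(pc)² = E² − (m₀c²)² = (10257)² − (3727)² = 9.132 × 10⁷ MeV², so pc = 9556 MeV.
λ = hc/(pc) = 1240 MeV·fm / 9556 MeV = 0.130 fm.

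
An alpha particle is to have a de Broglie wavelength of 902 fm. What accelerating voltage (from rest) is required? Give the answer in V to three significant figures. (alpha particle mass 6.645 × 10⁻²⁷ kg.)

p = h/λ = 6.626 × 10⁻³⁴ / 9.020 × 10⁻¹³ = 7.346 × 10⁻²² kg·m/s.
KE = p²/(2m) = 4.060 × 10⁻¹⁷ J.
V = KE/2e = 4.060 × 10⁻¹⁷ / (2 × 1.602 × 10⁻¹⁹) = 127 V.

V = 127 V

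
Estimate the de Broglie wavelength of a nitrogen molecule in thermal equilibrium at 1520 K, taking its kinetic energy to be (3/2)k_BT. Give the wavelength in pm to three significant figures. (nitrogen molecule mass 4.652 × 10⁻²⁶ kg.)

λ = 12.2 pm

KE = (3/2)k_BT = 1.5 × 1.381 × 10⁻²³ × 1520 = 3.149 × 10⁻²⁰ J.
p = √(2mKE) = √(2 × 4.652 × 10⁻²⁶ × 3.149 × 10⁻²⁰) = 5.413 × 10⁻²³ kg·m/s.
λ = h/p = 1.22 × 10⁻¹¹ m = 12.2 pm.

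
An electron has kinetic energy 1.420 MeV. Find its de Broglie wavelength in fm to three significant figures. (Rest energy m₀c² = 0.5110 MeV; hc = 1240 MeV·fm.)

Total energy E = KE + m₀c² = 1.420 + 0.5110 = 1.9310 MeV.
(pc)² = E² − (m₀c²)² = (1.9310)² − (0.5110)² = 3.468 MeV², so pc = 1.862 MeV.
λ = hc/(pc) = 1240 MeV·fm / 1.862 MeV = 666 fm.

λ = 666 fm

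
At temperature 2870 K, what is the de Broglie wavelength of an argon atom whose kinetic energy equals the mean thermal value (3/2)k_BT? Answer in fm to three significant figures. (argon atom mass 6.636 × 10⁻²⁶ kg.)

λ = 7460 fm

KE = (3/2)k_BT = 1.5 × 1.381 × 10⁻²³ × 2870 = 5.945 × 10⁻²⁰ J.
p = √(2mKE) = √(2 × 6.636 × 10⁻²⁶ × 5.945 × 10⁻²⁰) = 8.883 × 10⁻²³ kg·m/s.
λ = h/p = 7.46 × 10⁻¹² m = 7460 fm.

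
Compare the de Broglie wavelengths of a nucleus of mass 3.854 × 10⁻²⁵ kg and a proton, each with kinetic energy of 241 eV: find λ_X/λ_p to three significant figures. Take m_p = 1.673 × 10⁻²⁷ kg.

λ_X/λ_p = 0.0659

At fixed KE, p = √(2mKE) so λ = h/p ∝ 1/√m.
λ_X/λ_p = √(m_p/m_X) = √(1.673 × 10⁻²⁷/3.854 × 10⁻²⁵) = √(4.341 × 10⁻³) = 0.0659.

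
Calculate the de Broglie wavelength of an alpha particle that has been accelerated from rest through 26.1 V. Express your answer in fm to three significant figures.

λ = 1990 fm

KE = 2eV = 2 × 1.602 × 10⁻¹⁹ × 26.10 = 8.362 × 10⁻¹⁸ J.
p = √(2mKE) = √(2 × 6.645 × 10⁻²⁷ × 8.362 × 10⁻¹⁸) = 3.334 × 10⁻²² kg·m/s.
λ = h/p = 6.626 × 10⁻³⁴ / 3.334 × 10⁻²² = 1.99 × 10⁻¹² m = 1990 fm.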